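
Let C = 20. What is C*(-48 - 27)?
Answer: -1500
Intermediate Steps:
C*(-48 - 27) = 20*(-48 - 27) = 20*(-75) = -1500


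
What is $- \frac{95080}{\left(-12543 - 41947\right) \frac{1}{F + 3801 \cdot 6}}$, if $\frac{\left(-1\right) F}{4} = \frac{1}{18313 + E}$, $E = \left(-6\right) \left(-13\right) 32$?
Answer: $\frac{4512212035400}{113388241} \approx 39794.0$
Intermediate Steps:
$E = 2496$ ($E = 78 \cdot 32 = 2496$)
$F = - \frac{4}{20809}$ ($F = - \frac{4}{18313 + 2496} = - \frac{4}{20809} \approx -0.00019222$)
$- \frac{95080}{\left(-12543 - 41947\right) \frac{1}{F + 3801 \cdot 6}} = - \frac{95080}{\left(-12543 - 41947\right) \frac{1}{- \frac{4}{20809} + 3801 \cdot 6}} = - \frac{95080}{\left(-54490\right) \frac{1}{- \frac{4}{20809} + 22806}} = - \frac{95080}{\left(-54490\right) \frac{1}{\frac{474570050}{20809}}} = - \frac{95080}{\left(-54490\right) \frac{20809}{474570050}} = - \frac{95080}{- \frac{113388241}{47457005}} = \left(-95080\right) \left(- \frac{47457005}{113388241}\right) = \frac{4512212035400}{113388241}$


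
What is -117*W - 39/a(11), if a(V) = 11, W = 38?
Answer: -48945/11 ≈ -4449.5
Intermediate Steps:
-117*W - 39/a(11) = -117*38 - 39/11 = -4446 - 39*1/11 = -4446 - 39/11 = -48945/11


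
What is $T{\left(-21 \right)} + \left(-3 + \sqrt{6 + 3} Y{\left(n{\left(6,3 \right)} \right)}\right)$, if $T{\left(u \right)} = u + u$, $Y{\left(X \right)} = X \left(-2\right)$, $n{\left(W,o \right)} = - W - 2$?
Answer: $3$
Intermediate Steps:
$n{\left(W,o \right)} = -2 - W$
$Y{\left(X \right)} = - 2 X$
$T{\left(u \right)} = 2 u$
$T{\left(-21 \right)} + \left(-3 + \sqrt{6 + 3} Y{\left(n{\left(6,3 \right)} \right)}\right) = 2 \left(-21\right) - \left(3 - \sqrt{6 + 3} \left(- 2 \left(-2 - 6\right)\right)\right) = -42 - \left(3 - \sqrt{9} \left(- 2 \left(-2 - 6\right)\right)\right) = -42 - \left(3 - 3 \left(\left(-2\right) \left(-8\right)\right)\right) = -42 + \left(-3 + 3 \cdot 16\right) = -42 + \left(-3 + 48\right) = -42 + 45 = 3$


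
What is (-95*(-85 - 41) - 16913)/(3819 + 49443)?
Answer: -4943/53262 ≈ -0.092805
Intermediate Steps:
(-95*(-85 - 41) - 16913)/(3819 + 49443) = (-95*(-126) - 16913)/53262 = (11970 - 16913)*(1/53262) = -4943*1/53262 = -4943/53262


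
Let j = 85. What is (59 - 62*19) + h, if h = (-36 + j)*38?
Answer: 743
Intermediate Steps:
h = 1862 (h = (-36 + 85)*38 = 49*38 = 1862)
(59 - 62*19) + h = (59 - 62*19) + 1862 = (59 - 1178) + 1862 = -1119 + 1862 = 743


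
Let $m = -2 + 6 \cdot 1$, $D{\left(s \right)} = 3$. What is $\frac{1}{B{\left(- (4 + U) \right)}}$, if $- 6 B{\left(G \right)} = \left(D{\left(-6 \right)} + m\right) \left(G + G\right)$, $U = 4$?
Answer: $\frac{3}{56} \approx 0.053571$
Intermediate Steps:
$m = 4$ ($m = -2 + 6 = 4$)
$B{\left(G \right)} = - \frac{7 G}{3}$ ($B{\left(G \right)} = - \frac{\left(3 + 4\right) \left(G + G\right)}{6} = - \frac{7 \cdot 2 G}{6} = - \frac{14 G}{6} = - \frac{7 G}{3}$)
$\frac{1}{B{\left(- (4 + U) \right)}} = \frac{1}{\left(- \frac{7}{3}\right) \left(- (4 + 4)\right)} = \frac{1}{\left(- \frac{7}{3}\right) \left(\left(-1\right) 8\right)} = \frac{1}{\left(- \frac{7}{3}\right) \left(-8\right)} = \frac{1}{\frac{56}{3}} = \frac{3}{56}$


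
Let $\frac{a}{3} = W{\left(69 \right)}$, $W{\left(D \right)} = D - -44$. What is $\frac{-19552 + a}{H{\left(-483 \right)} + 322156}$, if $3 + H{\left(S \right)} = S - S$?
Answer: $- \frac{19213}{322153} \approx -0.059639$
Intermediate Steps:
$W{\left(D \right)} = 44 + D$ ($W{\left(D \right)} = D + 44 = 44 + D$)
$a = 339$ ($a = 3 \left(44 + 69\right) = 3 \cdot 113 = 339$)
$H{\left(S \right)} = -3$ ($H{\left(S \right)} = -3 + \left(S - S\right) = -3 + 0 = -3$)
$\frac{-19552 + a}{H{\left(-483 \right)} + 322156} = \frac{-19552 + 339}{-3 + 322156} = - \frac{19213}{322153}$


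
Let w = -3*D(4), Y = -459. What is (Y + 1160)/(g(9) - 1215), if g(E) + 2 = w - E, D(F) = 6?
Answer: -701/1244 ≈ -0.56351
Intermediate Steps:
w = -18 (w = -3*6 = -18)
g(E) = -20 - E (g(E) = -2 + (-18 - E) = -20 - E)
(Y + 1160)/(g(9) - 1215) = (-459 + 1160)/((-20 - 1*9) - 1215) = 701/((-20 - 9) - 1215) = 701/(-29 - 1215) = 701/(-1244) = 701*(-1/1244) = -701/1244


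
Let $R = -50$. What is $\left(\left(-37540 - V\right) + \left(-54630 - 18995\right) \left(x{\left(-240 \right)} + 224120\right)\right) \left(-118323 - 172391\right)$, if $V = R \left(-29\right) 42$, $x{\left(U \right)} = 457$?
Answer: $4806833909016410$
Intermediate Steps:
$V = 60900$ ($V = \left(-50\right) \left(-29\right) 42 = 1450 \cdot 42 = 60900$)
$\left(\left(-37540 - V\right) + \left(-54630 - 18995\right) \left(x{\left(-240 \right)} + 224120\right)\right) \left(-118323 - 172391\right) = \left(\left(-37540 - 60900\right) + \left(-54630 - 18995\right) \left(457 + 224120\right)\right) \left(-118323 - 172391\right) = \left(\left(-37540 - 60900\right) - 16534481625\right) \left(-290714\right) = \left(-98440 - 16534481625\right) \left(-290714\right) = \left(-16534580065\right) \left(-290714\right) = 4806833909016410$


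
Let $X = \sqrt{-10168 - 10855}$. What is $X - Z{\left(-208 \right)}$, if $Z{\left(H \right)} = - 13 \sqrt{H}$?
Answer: $i \left(\sqrt{21023} + 52 \sqrt{13}\right) \approx 332.48 i$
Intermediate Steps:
$X = i \sqrt{21023}$ ($X = \sqrt{-21023} = i \sqrt{21023} \approx 144.99 i$)
$X - Z{\left(-208 \right)} = i \sqrt{21023} - - 13 \sqrt{-208} = i \sqrt{21023} - - 13 \cdot 4 i \sqrt{13} = i \sqrt{21023} - - 52 i \sqrt{13} = i \sqrt{21023} + 52 i \sqrt{13}$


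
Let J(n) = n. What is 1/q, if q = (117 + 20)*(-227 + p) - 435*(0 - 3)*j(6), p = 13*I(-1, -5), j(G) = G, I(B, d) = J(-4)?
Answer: -1/30393 ≈ -3.2902e-5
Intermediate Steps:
I(B, d) = -4
p = -52 (p = 13*(-4) = -52)
q = -30393 (q = (117 + 20)*(-227 - 52) - 435*(0 - 3)*6 = 137*(-279) - (-1305)*6 = -38223 - 435*(-18) = -38223 + 7830 = -30393)
1/q = 1/(-30393) = -1/30393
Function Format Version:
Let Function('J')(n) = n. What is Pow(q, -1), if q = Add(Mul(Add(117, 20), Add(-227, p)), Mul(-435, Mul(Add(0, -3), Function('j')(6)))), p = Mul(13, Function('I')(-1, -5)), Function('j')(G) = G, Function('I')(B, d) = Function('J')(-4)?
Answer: Rational(-1, 30393) ≈ -3.2902e-5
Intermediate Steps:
Function('I')(B, d) = -4
p = -52 (p = Mul(13, -4) = -52)
q = -30393 (q = Add(Mul(Add(117, 20), Add(-227, -52)), Mul(-435, Mul(Add(0, -3), 6))) = Add(Mul(137, -279), Mul(-435, Mul(-3, 6))) = Add(-38223, Mul(-435, -18)) = Add(-38223, 7830) = -30393)
Pow(q, -1) = Pow(-30393, -1) = Rational(-1, 30393)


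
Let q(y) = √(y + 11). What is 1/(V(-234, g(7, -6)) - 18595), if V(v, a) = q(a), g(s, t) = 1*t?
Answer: -3719/69154804 - √5/345774020 ≈ -5.3784e-5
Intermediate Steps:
g(s, t) = t
q(y) = √(11 + y)
V(v, a) = √(11 + a)
1/(V(-234, g(7, -6)) - 18595) = 1/(√(11 - 6) - 18595) = 1/(√5 - 18595) = 1/(-18595 + √5)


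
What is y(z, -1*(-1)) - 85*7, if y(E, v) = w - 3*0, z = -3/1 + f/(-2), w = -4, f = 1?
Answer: -599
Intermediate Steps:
z = -7/2 (z = -3/1 + 1/(-2) = -3*1 + 1*(-1/2) = -3 - 1/2 = -7/2 ≈ -3.5000)
y(E, v) = -4 (y(E, v) = -4 - 3*0 = -4 - 1*0 = -4 + 0 = -4)
y(z, -1*(-1)) - 85*7 = -4 - 85*7 = -4 - 595 = -599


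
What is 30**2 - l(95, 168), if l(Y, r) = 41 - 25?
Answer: 884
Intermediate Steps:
l(Y, r) = 16
30**2 - l(95, 168) = 30**2 - 1*16 = 900 - 16 = 884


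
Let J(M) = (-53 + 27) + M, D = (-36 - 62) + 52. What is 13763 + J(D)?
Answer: 13691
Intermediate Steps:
D = -46 (D = -98 + 52 = -46)
J(M) = -26 + M
13763 + J(D) = 13763 + (-26 - 46) = 13763 - 72 = 13691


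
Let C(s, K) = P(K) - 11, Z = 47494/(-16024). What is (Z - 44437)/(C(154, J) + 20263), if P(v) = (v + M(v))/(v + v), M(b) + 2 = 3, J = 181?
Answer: -64445591371/29369612436 ≈ -2.1943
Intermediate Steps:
M(b) = 1 (M(b) = -2 + 3 = 1)
Z = -23747/8012 (Z = 47494*(-1/16024) = -23747/8012 ≈ -2.9639)
P(v) = (1 + v)/(2*v) (P(v) = (v + 1)/(v + v) = (1 + v)/((2*v)) = (1 + v)*(1/(2*v)) = (1 + v)/(2*v))
C(s, K) = -11 + (1 + K)/(2*K) (C(s, K) = (1 + K)/(2*K) - 11 = -11 + (1 + K)/(2*K))
(Z - 44437)/(C(154, J) + 20263) = (-23747/8012 - 44437)/((1/2)*(1 - 21*181)/181 + 20263) = -356052991/(8012*((1/2)*(1/181)*(1 - 3801) + 20263)) = -356052991/(8012*((1/2)*(1/181)*(-3800) + 20263)) = -356052991/(8012*(-1900/181 + 20263)) = -356052991/(8012*3665703/181) = -356052991/8012*181/3665703 = -64445591371/29369612436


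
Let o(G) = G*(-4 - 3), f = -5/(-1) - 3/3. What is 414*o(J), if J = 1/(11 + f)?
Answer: -966/5 ≈ -193.20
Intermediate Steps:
f = 4 (f = -5*(-1) - 3*⅓ = 5 - 1 = 4)
J = 1/15 (J = 1/(11 + 4) = 1/15 ≈ 0.066667)
o(G) = -7*G (o(G) = G*(-7) = -7*G)
414*o(J) = 414*(-7*1/15) = 414*(-7/15) = -966/5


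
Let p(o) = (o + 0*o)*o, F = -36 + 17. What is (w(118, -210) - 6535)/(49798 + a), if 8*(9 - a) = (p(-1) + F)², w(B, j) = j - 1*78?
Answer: -13646/99533 ≈ -0.13710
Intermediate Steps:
F = -19
p(o) = o² (p(o) = (o + 0)*o = o*o = o²)
w(B, j) = -78 + j (w(B, j) = j - 78 = -78 + j)
a = -63/2 (a = 9 - ((-1)² - 19)²/8 = 9 - (1 - 19)²/8 = 9 - ⅛*(-18)² = 9 - ⅛*324 = 9 - 81/2 = -63/2 ≈ -31.500)
(w(118, -210) - 6535)/(49798 + a) = ((-78 - 210) - 6535)/(49798 - 63/2) = (-288 - 6535)/(99533/2) = -6823*2/99533 = -13646/99533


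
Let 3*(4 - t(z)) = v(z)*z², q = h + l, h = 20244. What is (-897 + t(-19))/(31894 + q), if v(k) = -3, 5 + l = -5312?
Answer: -532/46821 ≈ -0.011362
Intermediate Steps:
l = -5317 (l = -5 - 5312 = -5317)
q = 14927 (q = 20244 - 5317 = 14927)
t(z) = 4 + z² (t(z) = 4 - (-1)*z² = 4 + z²)
(-897 + t(-19))/(31894 + q) = (-897 + (4 + (-19)²))/(31894 + 14927) = (-897 + (4 + 361))/46821 = (-897 + 365)*(1/46821) = -532*1/46821 = -532/46821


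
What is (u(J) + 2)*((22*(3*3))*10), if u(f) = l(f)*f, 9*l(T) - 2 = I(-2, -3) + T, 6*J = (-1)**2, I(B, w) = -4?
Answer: 35035/9 ≈ 3892.8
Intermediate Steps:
J = 1/6 (J = (1/6)*(-1)**2 = (1/6)*1 = 1/6 ≈ 0.16667)
l(T) = -2/9 + T/9 (l(T) = 2/9 + (-4 + T)/9 = 2/9 + (-4/9 + T/9) = -2/9 + T/9)
u(f) = f*(-2/9 + f/9) (u(f) = (-2/9 + f/9)*f = f*(-2/9 + f/9))
(u(J) + 2)*((22*(3*3))*10) = ((1/9)*(1/6)*(-2 + 1/6) + 2)*((22*(3*3))*10) = ((1/9)*(1/6)*(-11/6) + 2)*((22*9)*10) = (-11/324 + 2)*(198*10) = (637/324)*1980 = 35035/9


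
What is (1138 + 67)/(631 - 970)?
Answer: -1205/339 ≈ -3.5546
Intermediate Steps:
(1138 + 67)/(631 - 970) = 1205/(-339) = 1205*(-1/339) = -1205/339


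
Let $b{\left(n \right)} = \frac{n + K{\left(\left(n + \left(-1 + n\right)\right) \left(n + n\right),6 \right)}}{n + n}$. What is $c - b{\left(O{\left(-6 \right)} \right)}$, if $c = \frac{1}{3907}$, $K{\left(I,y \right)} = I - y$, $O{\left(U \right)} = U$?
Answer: $\frac{46885}{3907} \approx 12.0$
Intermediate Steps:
$c = \frac{1}{3907} \approx 0.00025595$
$b{\left(n \right)} = \frac{-6 + n + 2 n \left(-1 + 2 n\right)}{2 n}$ ($b{\left(n \right)} = \frac{n + \left(\left(n + \left(-1 + n\right)\right) \left(n + n\right) - 6\right)}{n + n} = \frac{n + \left(\left(-1 + 2 n\right) 2 n - 6\right)}{2 n} = \left(n + \left(2 n \left(-1 + 2 n\right) - 6\right)\right) \frac{1}{2 n} = \left(n + \left(-6 + 2 n \left(-1 + 2 n\right)\right)\right) \frac{1}{2 n} = \left(-6 + n + 2 n \left(-1 + 2 n\right)\right) \frac{1}{2 n} = \frac{-6 + n + 2 n \left(-1 + 2 n\right)}{2 n}$)
$c - b{\left(O{\left(-6 \right)} \right)} = \frac{1}{3907} - \left(- \frac{1}{2} - \frac{3}{-6} + 2 \left(-6\right)\right) = \frac{1}{3907} - \left(- \frac{1}{2} - - \frac{1}{2} - 12\right) = \frac{1}{3907} - \left(- \frac{1}{2} + \frac{1}{2} - 12\right) = \frac{1}{3907} - -12 = \frac{1}{3907} + 12 = \frac{46885}{3907}$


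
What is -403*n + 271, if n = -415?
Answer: 167516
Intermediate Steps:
-403*n + 271 = -403*(-415) + 271 = 167245 + 271 = 167516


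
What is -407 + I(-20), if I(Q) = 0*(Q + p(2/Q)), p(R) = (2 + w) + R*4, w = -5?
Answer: -407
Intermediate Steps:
p(R) = -3 + 4*R (p(R) = (2 - 5) + R*4 = -3 + 4*R)
I(Q) = 0 (I(Q) = 0*(Q + (-3 + 4*(2/Q))) = 0*(Q + (-3 + 8/Q)) = 0*(-3 + Q + 8/Q) = 0)
-407 + I(-20) = -407 + 0 = -407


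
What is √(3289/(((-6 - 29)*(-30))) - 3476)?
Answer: I*√153153462/210 ≈ 58.931*I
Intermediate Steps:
√(3289/(((-6 - 29)*(-30))) - 3476) = √(3289/((-35*(-30))) - 3476) = √(3289/1050 - 3476) = √(-3646511/1050) = I*√153153462/210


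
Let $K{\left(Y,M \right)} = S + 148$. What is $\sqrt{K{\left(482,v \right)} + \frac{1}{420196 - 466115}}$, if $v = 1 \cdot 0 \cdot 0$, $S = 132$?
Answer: $\frac{3 \sqrt{65599470129}}{45919} \approx 16.733$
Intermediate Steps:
$v = 0$ ($v = 0 \cdot 0 = 0$)
$K{\left(Y,M \right)} = 280$ ($K{\left(Y,M \right)} = 132 + 148 = 280$)
$\sqrt{K{\left(482,v \right)} + \frac{1}{420196 - 466115}} = \sqrt{280 + \frac{1}{420196 - 466115}} = \sqrt{280 + \frac{1}{-45919}} = \sqrt{280 - \frac{1}{45919}} = \sqrt{\frac{12857319}{45919}} = \frac{3 \sqrt{65599470129}}{45919}$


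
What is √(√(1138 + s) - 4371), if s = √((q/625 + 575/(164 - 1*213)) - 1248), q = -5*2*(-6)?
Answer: √(-5354475 + 35*√7*√(199150 + I*√38576435))/35 ≈ 0.0039933 + 65.858*I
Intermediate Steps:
q = 60 (q = -10*(-6) = 60)
s = I*√38576435/175 (s = √((60/625 + 575/(164 - 1*213)) - 1248) = √((60*(1/625) + 575/(164 - 213)) - 1248) = √((12/125 + 575/(-49)) - 1248) = √((12/125 + 575*(-1/49)) - 1248) = √((12/125 - 575/49) - 1248) = √(-71287/6125 - 1248) = √(-7715287/6125) = I*√38576435/175 ≈ 35.491*I)
√(√(1138 + s) - 4371) = √(√(1138 + I*√38576435/175) - 4371) = √(-4371 + √(1138 + I*√38576435/175))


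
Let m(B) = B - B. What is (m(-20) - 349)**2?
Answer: 121801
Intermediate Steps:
m(B) = 0
(m(-20) - 349)**2 = (0 - 349)**2 = (-349)**2 = 121801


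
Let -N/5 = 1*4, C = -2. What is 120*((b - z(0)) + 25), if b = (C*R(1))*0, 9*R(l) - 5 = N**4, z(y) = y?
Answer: 3000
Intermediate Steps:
N = -20 (N = -5*4 = -20)
R(l) = 53335/3 (R(l) = 5/9 + (1/9)*(-20)**4 = 5/9 + (1/9)*160000 = 5/9 + 160000/9 = 53335/3)
b = 0 (b = -2*53335/3*0 = -106670/3*0 = 0)
120*((b - z(0)) + 25) = 120*((0 - 1*0) + 25) = 120*((0 + 0) + 25) = 120*(0 + 25) = 120*25 = 3000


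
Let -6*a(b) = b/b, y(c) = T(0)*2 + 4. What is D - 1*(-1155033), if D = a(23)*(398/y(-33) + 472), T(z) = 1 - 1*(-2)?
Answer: 11549477/10 ≈ 1.1549e+6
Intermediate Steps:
T(z) = 3 (T(z) = 1 + 2 = 3)
y(c) = 10 (y(c) = 3*2 + 4 = 6 + 4 = 10)
a(b) = -⅙ (a(b) = -b/(6*b) = -⅙*1 = -⅙)
D = -853/10 (D = -(398/10 + 472)/6 = -(398*(⅒) + 472)/6 = -(199/5 + 472)/6 = -⅙*2559/5 = -853/10 ≈ -85.300)
D - 1*(-1155033) = -853/10 - 1*(-1155033) = -853/10 + 1155033 = 11549477/10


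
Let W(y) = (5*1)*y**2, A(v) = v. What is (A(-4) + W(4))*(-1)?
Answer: -76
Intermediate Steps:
W(y) = 5*y**2
(A(-4) + W(4))*(-1) = (-4 + 5*4**2)*(-1) = (-4 + 5*16)*(-1) = (-4 + 80)*(-1) = 76*(-1) = -76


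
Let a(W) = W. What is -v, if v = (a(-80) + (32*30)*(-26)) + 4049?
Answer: 20991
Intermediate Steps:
v = -20991 (v = (-80 + (32*30)*(-26)) + 4049 = (-80 + 960*(-26)) + 4049 = (-80 - 24960) + 4049 = -25040 + 4049 = -20991)
-v = -1*(-20991) = 20991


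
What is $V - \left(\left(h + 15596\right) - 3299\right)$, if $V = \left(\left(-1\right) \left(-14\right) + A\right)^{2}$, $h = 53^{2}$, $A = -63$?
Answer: $-12705$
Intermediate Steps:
$h = 2809$
$V = 2401$ ($V = \left(\left(-1\right) \left(-14\right) - 63\right)^{2} = \left(14 - 63\right)^{2} = \left(-49\right)^{2} = 2401$)
$V - \left(\left(h + 15596\right) - 3299\right) = 2401 - \left(\left(2809 + 15596\right) - 3299\right) = 2401 - \left(18405 - 3299\right) = 2401 - 15106 = -12705$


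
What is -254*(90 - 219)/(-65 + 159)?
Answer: 16383/47 ≈ 348.57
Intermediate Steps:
-254*(90 - 219)/(-65 + 159) = -(-32766)/94 = -254*(-129/94) = 16383/47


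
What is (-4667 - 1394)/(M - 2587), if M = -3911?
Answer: 319/342 ≈ 0.93275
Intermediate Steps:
(-4667 - 1394)/(M - 2587) = (-4667 - 1394)/(-3911 - 2587) = -6061/(-6498) = -6061*(-1/6498) = 319/342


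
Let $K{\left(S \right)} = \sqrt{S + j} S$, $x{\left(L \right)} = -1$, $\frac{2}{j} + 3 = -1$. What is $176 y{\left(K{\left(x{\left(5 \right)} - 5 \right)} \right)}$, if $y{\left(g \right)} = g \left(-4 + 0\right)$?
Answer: $2112 i \sqrt{26} \approx 10769.0 i$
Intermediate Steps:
$j = - \frac{1}{2}$ ($j = \frac{2}{-3 - 1} = \frac{2}{-4} = 2 \left(- \frac{1}{4}\right) = - \frac{1}{2} \approx -0.5$)
$K{\left(S \right)} = S \sqrt{- \frac{1}{2} + S}$ ($K{\left(S \right)} = \sqrt{S - \frac{1}{2}} S = \sqrt{- \frac{1}{2} + S} S = S \sqrt{- \frac{1}{2} + S}$)
$y{\left(g \right)} = - 4 g$ ($y{\left(g \right)} = g \left(-4\right) = - 4 g$)
$176 y{\left(K{\left(x{\left(5 \right)} - 5 \right)} \right)} = 176 \left(- 4 \frac{\left(-1 - 5\right) \sqrt{-2 + 4 \left(-1 - 5\right)}}{2}\right) = 176 \left(- 4 \cdot \frac{1}{2} \left(-6\right) \sqrt{-2 + 4 \left(-6\right)}\right) = 176 \left(- 4 \cdot \frac{1}{2} \left(-6\right) \sqrt{-2 - 24}\right) = 176 \left(- 4 \cdot \frac{1}{2} \left(-6\right) \sqrt{-26}\right) = 176 \left(- 4 \cdot \frac{1}{2} \left(-6\right) i \sqrt{26}\right) = 176 \left(- 4 \left(- 3 i \sqrt{26}\right)\right) = 176 \cdot 12 i \sqrt{26} = 2112 i \sqrt{26}$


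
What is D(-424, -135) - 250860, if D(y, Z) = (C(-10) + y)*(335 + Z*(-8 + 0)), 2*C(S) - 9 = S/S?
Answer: -843745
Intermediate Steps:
C(S) = 5 (C(S) = 9/2 + (S/S)/2 = 9/2 + (½)*1 = 9/2 + ½ = 5)
D(y, Z) = (5 + y)*(335 - 8*Z) (D(y, Z) = (5 + y)*(335 + Z*(-8 + 0)) = (5 + y)*(335 + Z*(-8)) = (5 + y)*(335 - 8*Z))
D(-424, -135) - 250860 = (1675 - 40*(-135) + 335*(-424) - 8*(-135)*(-424)) - 250860 = (1675 + 5400 - 142040 - 457920) - 250860 = -592885 - 250860 = -843745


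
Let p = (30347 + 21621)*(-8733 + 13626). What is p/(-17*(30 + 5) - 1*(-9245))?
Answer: 127139712/4325 ≈ 29396.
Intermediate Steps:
p = 254279424 (p = 51968*4893 = 254279424)
p/(-17*(30 + 5) - 1*(-9245)) = 254279424/(-17*(30 + 5) - 1*(-9245)) = 254279424/(-17*35 + 9245) = 254279424/(-595 + 9245) = 254279424/8650 = 254279424*(1/8650) = 127139712/4325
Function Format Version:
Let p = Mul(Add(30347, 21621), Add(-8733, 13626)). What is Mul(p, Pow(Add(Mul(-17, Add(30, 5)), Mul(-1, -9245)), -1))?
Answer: Rational(127139712, 4325) ≈ 29396.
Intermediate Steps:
p = 254279424 (p = Mul(51968, 4893) = 254279424)
Mul(p, Pow(Add(Mul(-17, Add(30, 5)), Mul(-1, -9245)), -1)) = Mul(254279424, Pow(Add(Mul(-17, Add(30, 5)), Mul(-1, -9245)), -1)) = Mul(254279424, Pow(Add(Mul(-17, 35), 9245), -1)) = Mul(254279424, Pow(Add(-595, 9245), -1)) = Mul(254279424, Pow(8650, -1)) = Mul(254279424, Rational(1, 8650)) = Rational(127139712, 4325)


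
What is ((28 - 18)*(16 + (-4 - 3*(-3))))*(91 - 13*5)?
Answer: 5460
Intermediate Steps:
((28 - 18)*(16 + (-4 - 3*(-3))))*(91 - 13*5) = (10*(16 + (-4 + 9)))*(91 - 65) = (10*(16 + 5))*26 = (10*21)*26 = 210*26 = 5460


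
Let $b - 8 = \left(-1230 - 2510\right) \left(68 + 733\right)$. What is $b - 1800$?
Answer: $-2997532$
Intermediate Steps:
$b = -2995732$ ($b = 8 + \left(-1230 - 2510\right) \left(68 + 733\right) = 8 - 2995740 = -2995732$)
$b - 1800 = -2995732 - 1800 = -2997532$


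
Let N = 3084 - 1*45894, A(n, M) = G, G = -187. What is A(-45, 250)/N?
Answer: 187/42810 ≈ 0.0043681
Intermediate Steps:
A(n, M) = -187
N = -42810 (N = 3084 - 45894 = -42810)
A(-45, 250)/N = -187/(-42810) = -187*(-1/42810) = 187/42810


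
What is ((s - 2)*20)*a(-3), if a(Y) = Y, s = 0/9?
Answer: 120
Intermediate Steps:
s = 0 (s = 0*(1/9) = 0)
((s - 2)*20)*a(-3) = ((0 - 2)*20)*(-3) = -2*20*(-3) = -40*(-3) = 120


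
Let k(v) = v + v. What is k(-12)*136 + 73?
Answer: -3191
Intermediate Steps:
k(v) = 2*v
k(-12)*136 + 73 = (2*(-12))*136 + 73 = -24*136 + 73 = -3264 + 73 = -3191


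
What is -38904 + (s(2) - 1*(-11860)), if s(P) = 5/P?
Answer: -54083/2 ≈ -27042.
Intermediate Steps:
-38904 + (s(2) - 1*(-11860)) = -38904 + (5/2 - 1*(-11860)) = -38904 + (5*(1/2) + 11860) = -38904 + (5/2 + 11860) = -38904 + 23725/2 = -54083/2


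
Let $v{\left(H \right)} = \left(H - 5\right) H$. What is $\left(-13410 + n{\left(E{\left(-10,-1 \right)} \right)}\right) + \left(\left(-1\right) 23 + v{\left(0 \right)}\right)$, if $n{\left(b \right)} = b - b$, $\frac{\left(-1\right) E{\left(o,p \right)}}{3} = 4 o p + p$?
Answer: $-13433$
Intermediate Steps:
$E{\left(o,p \right)} = - 3 p - 12 o p$ ($E{\left(o,p \right)} = - 3 \left(4 o p + p\right) = - 3 \left(p + 4 o p\right) = - 3 p - 12 o p$)
$v{\left(H \right)} = H \left(-5 + H\right)$ ($v{\left(H \right)} = \left(-5 + H\right) H = H \left(-5 + H\right)$)
$n{\left(b \right)} = 0$
$\left(-13410 + n{\left(E{\left(-10,-1 \right)} \right)}\right) + \left(\left(-1\right) 23 + v{\left(0 \right)}\right) = \left(-13410 + 0\right) - \left(23 + 0 \left(-5 + 0\right)\right) = -13410 + \left(-23 + 0 \left(-5\right)\right) = -13410 + \left(-23 + 0\right) = -13410 - 23 = -13433$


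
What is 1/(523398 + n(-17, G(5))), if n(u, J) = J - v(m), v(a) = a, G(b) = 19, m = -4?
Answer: 1/523421 ≈ 1.9105e-6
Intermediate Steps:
n(u, J) = 4 + J (n(u, J) = J - 1*(-4) = J + 4 = 4 + J)
1/(523398 + n(-17, G(5))) = 1/(523398 + (4 + 19)) = 1/(523398 + 23) = 1/523421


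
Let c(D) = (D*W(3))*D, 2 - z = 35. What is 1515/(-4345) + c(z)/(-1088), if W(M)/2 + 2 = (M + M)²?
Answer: -951189/13904 ≈ -68.411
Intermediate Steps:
z = -33 (z = 2 - 1*35 = 2 - 35 = -33)
W(M) = -4 + 8*M² (W(M) = -4 + 2*(M + M)² = -4 + 2*(2*M)² = -4 + 2*(4*M²) = -4 + 8*M²)
c(D) = 68*D² (c(D) = (D*(-4 + 8*3²))*D = (D*(-4 + 8*9))*D = (D*(-4 + 72))*D = (D*68)*D = (68*D)*D = 68*D²)
1515/(-4345) + c(z)/(-1088) = 1515/(-4345) + (68*(-33)²)/(-1088) = 1515*(-1/4345) + (68*1089)*(-1/1088) = -303/869 + 74052*(-1/1088) = -303/869 - 1089/16 = -951189/13904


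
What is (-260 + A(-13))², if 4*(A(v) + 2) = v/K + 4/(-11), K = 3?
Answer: 1206798121/17424 ≈ 69261.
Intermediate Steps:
A(v) = -23/11 + v/12 (A(v) = -2 + (v/3 + 4/(-11))/4 = -2 + (v*(⅓) + 4*(-1/11))/4 = -2 + (v/3 - 4/11)/4 = -2 + (-4/11 + v/3)/4 = -2 + (-1/11 + v/12) = -23/11 + v/12)
(-260 + A(-13))² = (-260 + (-23/11 + (1/12)*(-13)))² = (-260 + (-23/11 - 13/12))² = (-260 - 419/132)² = (-34739/132)² = 1206798121/17424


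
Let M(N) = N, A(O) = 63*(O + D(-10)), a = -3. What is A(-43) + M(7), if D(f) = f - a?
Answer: -3143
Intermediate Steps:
D(f) = 3 + f (D(f) = f - 1*(-3) = f + 3 = 3 + f)
A(O) = -441 + 63*O (A(O) = 63*(O + (3 - 10)) = 63*(O - 7) = 63*(-7 + O) = -441 + 63*O)
A(-43) + M(7) = (-441 + 63*(-43)) + 7 = (-441 - 2709) + 7 = -3150 + 7 = -3143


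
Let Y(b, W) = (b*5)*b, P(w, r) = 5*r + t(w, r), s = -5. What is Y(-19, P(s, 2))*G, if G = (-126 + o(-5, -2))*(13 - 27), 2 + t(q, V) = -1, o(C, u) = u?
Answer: 3234560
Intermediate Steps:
t(q, V) = -3 (t(q, V) = -2 - 1 = -3)
G = 1792 (G = (-126 - 2)*(13 - 27) = -128*(-14) = 1792)
P(w, r) = -3 + 5*r (P(w, r) = 5*r - 3 = -3 + 5*r)
Y(b, W) = 5*b**2 (Y(b, W) = (5*b)*b = 5*b**2)
Y(-19, P(s, 2))*G = (5*(-19)**2)*1792 = (5*361)*1792 = 1805*1792 = 3234560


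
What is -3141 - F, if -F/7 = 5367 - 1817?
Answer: 21709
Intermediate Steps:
F = -24850 (F = -7*(5367 - 1817) = -7*3550 = -24850)
-3141 - F = -3141 - 1*(-24850) = -3141 + 24850 = 21709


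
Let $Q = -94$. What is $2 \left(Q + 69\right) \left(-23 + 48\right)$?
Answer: $-1250$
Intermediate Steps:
$2 \left(Q + 69\right) \left(-23 + 48\right) = 2 \left(-94 + 69\right) \left(-23 + 48\right) = 2 \left(\left(-25\right) 25\right) = 2 \left(-625\right) = -1250$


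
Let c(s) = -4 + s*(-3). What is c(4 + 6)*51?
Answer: -1734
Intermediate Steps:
c(s) = -4 - 3*s
c(4 + 6)*51 = (-4 - 3*(4 + 6))*51 = (-4 - 3*10)*51 = (-4 - 30)*51 = -34*51 = -1734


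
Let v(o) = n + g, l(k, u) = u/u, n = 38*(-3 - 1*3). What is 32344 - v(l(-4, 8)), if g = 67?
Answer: 32505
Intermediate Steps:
n = -228 (n = 38*(-3 - 3) = 38*(-6) = -228)
l(k, u) = 1
v(o) = -161 (v(o) = -228 + 67 = -161)
32344 - v(l(-4, 8)) = 32344 - 1*(-161) = 32344 + 161 = 32505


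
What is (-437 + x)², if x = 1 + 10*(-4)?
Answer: 226576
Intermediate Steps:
x = -39 (x = 1 - 40 = -39)
(-437 + x)² = (-437 - 39)² = (-476)² = 226576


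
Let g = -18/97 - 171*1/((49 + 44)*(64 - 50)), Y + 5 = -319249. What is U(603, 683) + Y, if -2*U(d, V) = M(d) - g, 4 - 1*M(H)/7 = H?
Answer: -26703406211/84196 ≈ -3.1716e+5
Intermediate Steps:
Y = -319254 (Y = -5 - 319249 = -319254)
g = -13341/42098 (g = -18*1/97 - 171/(93*14) = -18/97 - 171/1302 = -18/97 - 171*1/1302 = -18/97 - 57/434 = -13341/42098 ≈ -0.31690)
M(H) = 28 - 7*H
U(d, V) = -1192085/84196 + 7*d/2 (U(d, V) = -((28 - 7*d) - 1*(-13341/42098))/2 = -((28 - 7*d) + 13341/42098)/2 = -(1192085/42098 - 7*d)/2 = -1192085/84196 + 7*d/2)
U(603, 683) + Y = (-1192085/84196 + (7/2)*603) - 319254 = (-1192085/84196 + 4221/2) - 319254 = 176503573/84196 - 319254 = -26703406211/84196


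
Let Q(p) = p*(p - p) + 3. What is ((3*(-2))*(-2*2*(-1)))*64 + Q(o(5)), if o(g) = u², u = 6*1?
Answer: -1533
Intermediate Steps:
u = 6
o(g) = 36 (o(g) = 6² = 36)
Q(p) = 3 (Q(p) = p*0 + 3 = 0 + 3 = 3)
((3*(-2))*(-2*2*(-1)))*64 + Q(o(5)) = ((3*(-2))*(-2*2*(-1)))*64 + 3 = -(-24)*(-1)*64 + 3 = -6*4*64 + 3 = -24*64 + 3 = -1536 + 3 = -1533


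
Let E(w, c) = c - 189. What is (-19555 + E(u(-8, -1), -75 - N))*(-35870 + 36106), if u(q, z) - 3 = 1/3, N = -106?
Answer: -4652268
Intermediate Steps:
u(q, z) = 10/3 (u(q, z) = 3 + 1/3 = 3 + 1*(⅓) = 3 + ⅓ = 10/3)
E(w, c) = -189 + c
(-19555 + E(u(-8, -1), -75 - N))*(-35870 + 36106) = (-19555 + (-189 + (-75 - 1*(-106))))*(-35870 + 36106) = (-19555 + (-189 + (-75 + 106)))*236 = (-19555 + (-189 + 31))*236 = (-19555 - 158)*236 = -19713*236 = -4652268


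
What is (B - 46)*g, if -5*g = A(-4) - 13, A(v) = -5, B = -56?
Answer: -1836/5 ≈ -367.20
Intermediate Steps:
g = 18/5 (g = -(-5 - 13)/5 = -1/5*(-18) = 18/5 ≈ 3.6000)
(B - 46)*g = (-56 - 46)*(18/5) = -102*18/5 = -1836/5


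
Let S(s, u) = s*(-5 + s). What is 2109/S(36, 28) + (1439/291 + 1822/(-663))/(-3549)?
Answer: 17822219833/9433909212 ≈ 1.8892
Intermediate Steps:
2109/S(36, 28) + (1439/291 + 1822/(-663))/(-3549) = 2109/((36*(-5 + 36))) + (1439/291 + 1822/(-663))/(-3549) = 2109/((36*31)) + (1439*(1/291) + 1822*(-1/663))*(-1/3549) = 2109/1116 + (1439/291 - 1822/663)*(-1/3549) = 2109*(1/1116) + (47095/21437)*(-1/3549) = 703/372 - 47095/76079913 = 17822219833/9433909212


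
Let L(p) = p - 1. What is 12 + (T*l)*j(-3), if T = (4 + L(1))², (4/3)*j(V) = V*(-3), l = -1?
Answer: -96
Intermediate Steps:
j(V) = -9*V/4 (j(V) = 3*(V*(-3))/4 = 3*(-3*V)/4 = -9*V/4)
L(p) = -1 + p
T = 16 (T = (4 + (-1 + 1))² = (4 + 0)² = 4² = 16)
12 + (T*l)*j(-3) = 12 + (16*(-1))*(-9/4*(-3)) = 12 - 16*27/4 = 12 - 108 = -96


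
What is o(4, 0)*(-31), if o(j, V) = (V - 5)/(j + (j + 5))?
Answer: 155/13 ≈ 11.923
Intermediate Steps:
o(j, V) = (-5 + V)/(5 + 2*j) (o(j, V) = (-5 + V)/(j + (5 + j)) = (-5 + V)/(5 + 2*j))
o(4, 0)*(-31) = ((-5 + 0)/(5 + 2*4))*(-31) = (-5/(5 + 8))*(-31) = (-5/13)*(-31) = ((1/13)*(-5))*(-31) = -5/13*(-31) = 155/13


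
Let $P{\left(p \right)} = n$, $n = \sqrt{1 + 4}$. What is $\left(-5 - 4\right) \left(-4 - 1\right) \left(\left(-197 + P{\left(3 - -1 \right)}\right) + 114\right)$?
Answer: $-3735 + 45 \sqrt{5} \approx -3634.4$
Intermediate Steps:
$n = \sqrt{5} \approx 2.2361$
$P{\left(p \right)} = \sqrt{5}$
$\left(-5 - 4\right) \left(-4 - 1\right) \left(\left(-197 + P{\left(3 - -1 \right)}\right) + 114\right) = \left(-5 - 4\right) \left(-4 - 1\right) \left(\left(-197 + \sqrt{5}\right) + 114\right) = \left(-9\right) \left(-5\right) \left(-83 + \sqrt{5}\right) = 45 \left(-83 + \sqrt{5}\right) = -3735 + 45 \sqrt{5}$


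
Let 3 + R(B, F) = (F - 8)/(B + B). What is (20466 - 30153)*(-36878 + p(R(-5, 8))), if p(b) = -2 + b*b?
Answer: 357169377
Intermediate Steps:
R(B, F) = -3 + (-8 + F)/(2*B) (R(B, F) = -3 + (F - 8)/(B + B) = -3 + (-8 + F)/((2*B)) = -3 + (-8 + F)*(1/(2*B)) = -3 + (-8 + F)/(2*B))
p(b) = -2 + b²
(20466 - 30153)*(-36878 + p(R(-5, 8))) = (20466 - 30153)*(-36878 + (-2 + ((½)*(-8 + 8 - 6*(-5))/(-5))²)) = -9687*(-36878 + (-2 + ((½)*(-⅕)*(-8 + 8 + 30))²)) = -9687*(-36878 + (-2 + ((½)*(-⅕)*30)²)) = -9687*(-36878 + (-2 + (-3)²)) = -9687*(-36878 + (-2 + 9)) = -9687*(-36878 + 7) = -9687*(-36871) = 357169377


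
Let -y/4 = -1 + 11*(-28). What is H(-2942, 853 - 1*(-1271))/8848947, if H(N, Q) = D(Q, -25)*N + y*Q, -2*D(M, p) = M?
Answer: 1916556/2949649 ≈ 0.64976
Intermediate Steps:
D(M, p) = -M/2
y = 1236 (y = -4*(-1 + 11*(-28)) = -4*(-1 - 308) = -4*(-309) = 1236)
H(N, Q) = 1236*Q - N*Q/2 (H(N, Q) = (-Q/2)*N + 1236*Q = -N*Q/2 + 1236*Q = 1236*Q - N*Q/2)
H(-2942, 853 - 1*(-1271))/8848947 = ((853 - 1*(-1271))*(2472 - 1*(-2942))/2)/8848947 = ((853 + 1271)*(2472 + 2942)/2)*(1/8848947) = ((1/2)*2124*5414)*(1/8848947) = 5749668*(1/8848947) = 1916556/2949649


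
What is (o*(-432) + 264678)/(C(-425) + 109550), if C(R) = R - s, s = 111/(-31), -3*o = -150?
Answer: 1255903/563831 ≈ 2.2274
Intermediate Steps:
o = 50 (o = -⅓*(-150) = 50)
s = -111/31 (s = 111*(-1/31) = -111/31 ≈ -3.5806)
C(R) = 111/31 + R (C(R) = R - 1*(-111/31) = R + 111/31 = 111/31 + R)
(o*(-432) + 264678)/(C(-425) + 109550) = (50*(-432) + 264678)/((111/31 - 425) + 109550) = (-21600 + 264678)/(-13064/31 + 109550) = 243078/(3382986/31) = 243078*(31/3382986) = 1255903/563831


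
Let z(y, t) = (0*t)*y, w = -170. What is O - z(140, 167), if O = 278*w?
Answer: -47260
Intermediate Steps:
z(y, t) = 0 (z(y, t) = 0*y = 0)
O = -47260 (O = 278*(-170) = -47260)
O - z(140, 167) = -47260 - 1*0 = -47260 + 0 = -47260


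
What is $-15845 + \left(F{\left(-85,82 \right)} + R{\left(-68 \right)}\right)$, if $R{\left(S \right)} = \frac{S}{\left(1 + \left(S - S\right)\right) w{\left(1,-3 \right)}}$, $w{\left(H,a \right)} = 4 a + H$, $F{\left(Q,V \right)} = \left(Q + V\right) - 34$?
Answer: $- \frac{174634}{11} \approx -15876.0$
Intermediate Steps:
$F{\left(Q,V \right)} = -34 + Q + V$
$w{\left(H,a \right)} = H + 4 a$
$R{\left(S \right)} = - \frac{S}{11}$ ($R{\left(S \right)} = \frac{S}{\left(1 + \left(S - S\right)\right) \left(1 + 4 \left(-3\right)\right)} = \frac{S}{\left(1 + 0\right) \left(1 - 12\right)} = \frac{S}{1 \left(-11\right)} = \frac{S}{-11} = S \left(- \frac{1}{11}\right) = - \frac{S}{11}$)
$-15845 + \left(F{\left(-85,82 \right)} + R{\left(-68 \right)}\right) = -15845 - \frac{339}{11} = - \frac{174634}{11}$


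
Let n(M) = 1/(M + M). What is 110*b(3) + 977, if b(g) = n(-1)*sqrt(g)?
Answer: 977 - 55*sqrt(3) ≈ 881.74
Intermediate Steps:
n(M) = 1/(2*M)
b(g) = -sqrt(g)/2 (b(g) = ((1/2)/(-1))*sqrt(g) = ((1/2)*(-1))*sqrt(g) = -sqrt(g)/2)
110*b(3) + 977 = 110*(-sqrt(3)/2) + 977 = -55*sqrt(3) + 977 = 977 - 55*sqrt(3)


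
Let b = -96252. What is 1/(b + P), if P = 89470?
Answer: -1/6782 ≈ -0.00014745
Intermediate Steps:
1/(b + P) = 1/(-96252 + 89470) = 1/(-6782) = -1/6782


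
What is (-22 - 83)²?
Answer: 11025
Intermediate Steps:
(-22 - 83)² = (-105)² = 11025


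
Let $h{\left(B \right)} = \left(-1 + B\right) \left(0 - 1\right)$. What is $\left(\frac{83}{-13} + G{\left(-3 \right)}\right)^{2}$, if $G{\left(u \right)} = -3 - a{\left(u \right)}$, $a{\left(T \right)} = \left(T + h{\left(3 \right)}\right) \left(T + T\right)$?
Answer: $\frac{262144}{169} \approx 1551.1$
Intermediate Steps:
$h{\left(B \right)} = 1 - B$ ($h{\left(B \right)} = \left(-1 + B\right) \left(-1\right) = 1 - B$)
$a{\left(T \right)} = 2 T \left(-2 + T\right)$ ($a{\left(T \right)} = \left(T + \left(1 - 3\right)\right) \left(T + T\right) = \left(T + \left(1 - 3\right)\right) 2 T = \left(T - 2\right) 2 T = \left(-2 + T\right) 2 T = 2 T \left(-2 + T\right)$)
$G{\left(u \right)} = -3 - 2 u \left(-2 + u\right)$
$\left(\frac{83}{-13} + G{\left(-3 \right)}\right)^{2} = \left(\frac{83}{-13} - \left(3 - 6 \left(-2 - 3\right)\right)\right)^{2} = \left(83 \left(- \frac{1}{13}\right) - \left(3 - -30\right)\right)^{2} = \left(- \frac{83}{13} - 33\right)^{2} = \left(- \frac{512}{13}\right)^{2} = \frac{262144}{169}$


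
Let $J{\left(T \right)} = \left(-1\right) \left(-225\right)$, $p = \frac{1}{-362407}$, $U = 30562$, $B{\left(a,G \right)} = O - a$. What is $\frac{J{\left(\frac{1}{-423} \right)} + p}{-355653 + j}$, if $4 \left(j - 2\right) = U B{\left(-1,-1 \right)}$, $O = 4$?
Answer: $- \frac{163083148}{230091117079} \approx -0.00070878$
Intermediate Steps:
$B{\left(a,G \right)} = 4 - a$
$p = - \frac{1}{362407} \approx -2.7593 \cdot 10^{-6}$
$J{\left(T \right)} = 225$
$j = \frac{76409}{2}$ ($j = 2 + \frac{30562 \left(4 - -1\right)}{4} = 2 + \frac{30562 \left(4 + 1\right)}{4} = 2 + \frac{30562 \cdot 5}{4} = 2 + \frac{1}{4} \cdot 152810 = 2 + \frac{76405}{2} = \frac{76409}{2} \approx 38205.0$)
$\frac{J{\left(\frac{1}{-423} \right)} + p}{-355653 + j} = \frac{225 - \frac{1}{362407}}{-355653 + \frac{76409}{2}} = \frac{81541574}{362407 \left(- \frac{634897}{2}\right)} = \frac{81541574}{362407} \left(- \frac{2}{634897}\right) = - \frac{163083148}{230091117079}$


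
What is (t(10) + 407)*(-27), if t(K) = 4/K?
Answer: -54999/5 ≈ -11000.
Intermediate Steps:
(t(10) + 407)*(-27) = (4/10 + 407)*(-27) = (4*(1/10) + 407)*(-27) = (2/5 + 407)*(-27) = (2037/5)*(-27) = -54999/5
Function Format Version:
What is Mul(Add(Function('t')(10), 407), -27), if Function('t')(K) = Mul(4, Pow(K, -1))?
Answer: Rational(-54999, 5) ≈ -11000.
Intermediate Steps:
Mul(Add(Function('t')(10), 407), -27) = Mul(Add(Mul(4, Pow(10, -1)), 407), -27) = Mul(Add(Mul(4, Rational(1, 10)), 407), -27) = Mul(Add(Rational(2, 5), 407), -27) = Mul(Rational(2037, 5), -27) = Rational(-54999, 5)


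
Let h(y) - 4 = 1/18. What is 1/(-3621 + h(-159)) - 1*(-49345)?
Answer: 3212606207/65105 ≈ 49345.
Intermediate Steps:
h(y) = 73/18 (h(y) = 4 + 1/18 = 73/18)
1/(-3621 + h(-159)) - 1*(-49345) = 1/(-3621 + 73/18) - 1*(-49345) = 1/(-65105/18) + 49345 = -18/65105 + 49345 = 3212606207/65105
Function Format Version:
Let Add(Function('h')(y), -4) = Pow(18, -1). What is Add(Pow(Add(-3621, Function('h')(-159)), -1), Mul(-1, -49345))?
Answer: Rational(3212606207, 65105) ≈ 49345.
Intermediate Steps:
Function('h')(y) = Rational(73, 18) (Function('h')(y) = Add(4, Pow(18, -1)) = Add(4, Rational(1, 18)) = Rational(73, 18))
Add(Pow(Add(-3621, Function('h')(-159)), -1), Mul(-1, -49345)) = Add(Pow(Add(-3621, Rational(73, 18)), -1), Mul(-1, -49345)) = Add(Pow(Rational(-65105, 18), -1), 49345) = Add(Rational(-18, 65105), 49345) = Rational(3212606207, 65105)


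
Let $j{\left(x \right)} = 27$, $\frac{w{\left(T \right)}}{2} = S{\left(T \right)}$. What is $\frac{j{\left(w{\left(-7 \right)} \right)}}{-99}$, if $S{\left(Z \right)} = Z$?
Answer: $- \frac{3}{11} \approx -0.27273$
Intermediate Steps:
$w{\left(T \right)} = 2 T$
$\frac{j{\left(w{\left(-7 \right)} \right)}}{-99} = \frac{27}{-99} = 27 \left(- \frac{1}{99}\right) = - \frac{3}{11}$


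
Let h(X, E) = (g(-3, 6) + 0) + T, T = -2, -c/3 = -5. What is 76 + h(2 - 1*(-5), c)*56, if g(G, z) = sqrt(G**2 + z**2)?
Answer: -36 + 168*sqrt(5) ≈ 339.66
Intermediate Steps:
c = 15 (c = -3*(-5) = 15)
h(X, E) = -2 + 3*sqrt(5) (h(X, E) = (sqrt((-3)**2 + 6**2) + 0) - 2 = (sqrt(9 + 36) + 0) - 2 = (sqrt(45) + 0) - 2 = (3*sqrt(5) + 0) - 2 = 3*sqrt(5) - 2 = -2 + 3*sqrt(5))
76 + h(2 - 1*(-5), c)*56 = 76 + (-2 + 3*sqrt(5))*56 = 76 + (-112 + 168*sqrt(5)) = -36 + 168*sqrt(5)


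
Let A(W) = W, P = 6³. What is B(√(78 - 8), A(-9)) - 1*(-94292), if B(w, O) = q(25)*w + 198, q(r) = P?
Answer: 94490 + 216*√70 ≈ 96297.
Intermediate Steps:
P = 216
q(r) = 216
B(w, O) = 198 + 216*w (B(w, O) = 216*w + 198 = 198 + 216*w)
B(√(78 - 8), A(-9)) - 1*(-94292) = (198 + 216*√(78 - 8)) - 1*(-94292) = (198 + 216*√70) + 94292 = 94490 + 216*√70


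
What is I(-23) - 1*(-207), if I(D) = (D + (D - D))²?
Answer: 736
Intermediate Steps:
I(D) = D² (I(D) = (D + 0)² = D²)
I(-23) - 1*(-207) = (-23)² - 1*(-207) = 529 + 207 = 736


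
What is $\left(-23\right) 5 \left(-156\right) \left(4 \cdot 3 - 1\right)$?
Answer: $197340$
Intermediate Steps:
$\left(-23\right) 5 \left(-156\right) \left(4 \cdot 3 - 1\right) = \left(-115\right) \left(-156\right) \left(12 - 1\right) = 17940 \cdot 11 = 197340$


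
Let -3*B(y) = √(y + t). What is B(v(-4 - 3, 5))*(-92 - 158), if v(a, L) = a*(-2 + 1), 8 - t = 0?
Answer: 250*√15/3 ≈ 322.75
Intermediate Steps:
t = 8 (t = 8 - 1*0 = 8 + 0 = 8)
v(a, L) = -a (v(a, L) = a*(-1) = -a)
B(y) = -√(8 + y)/3 (B(y) = -√(y + 8)/3 = -√(8 + y)/3)
B(v(-4 - 3, 5))*(-92 - 158) = (-√(8 - (-4 - 3))/3)*(-92 - 158) = -√(8 - 1*(-7))/3*(-250) = -√(8 + 7)/3*(-250) = -√15/3*(-250) = 250*√15/3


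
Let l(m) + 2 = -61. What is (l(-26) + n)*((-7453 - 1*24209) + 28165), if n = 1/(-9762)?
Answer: 2150679479/9762 ≈ 2.2031e+5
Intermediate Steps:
l(m) = -63 (l(m) = -2 - 61 = -63)
n = -1/9762 ≈ -0.00010244
(l(-26) + n)*((-7453 - 1*24209) + 28165) = (-63 - 1/9762)*((-7453 - 1*24209) + 28165) = -615007*((-7453 - 24209) + 28165)/9762 = -615007*(-31662 + 28165)/9762 = -615007/9762*(-3497) = 2150679479/9762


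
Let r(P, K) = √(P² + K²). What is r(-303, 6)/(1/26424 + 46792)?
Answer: 79272*√10205/1236431809 ≈ 0.0064767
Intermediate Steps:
r(P, K) = √(K² + P²)
r(-303, 6)/(1/26424 + 46792) = √(6² + (-303)²)/(1/26424 + 46792) = √(36 + 91809)/(1/26424 + 46792) = √91845/(1236431809/26424) = (3*√10205)*(26424/1236431809) = 79272*√10205/1236431809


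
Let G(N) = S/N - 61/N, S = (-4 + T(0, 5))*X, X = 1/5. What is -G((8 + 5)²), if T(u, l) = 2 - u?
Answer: 307/845 ≈ 0.36331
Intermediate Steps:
X = ⅕ ≈ 0.20000
S = -⅖ (S = (-4 + (2 - 1*0))*(⅕) = (-4 + (2 + 0))*(⅕) = (-4 + 2)*(⅕) = -2*⅕ = -⅖ ≈ -0.40000)
G(N) = -307/(5*N) (G(N) = -2/(5*N) - 61/N = -307/(5*N))
-G((8 + 5)²) = -(-307)/(5*((8 + 5)²)) = -(-307)/(5*(13²)) = -(-307)/(5*169) = -1*(-307/845) = 307/845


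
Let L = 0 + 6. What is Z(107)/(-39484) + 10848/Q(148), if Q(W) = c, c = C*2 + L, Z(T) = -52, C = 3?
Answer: 8923397/9871 ≈ 904.00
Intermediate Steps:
L = 6
c = 12 (c = 3*2 + 6 = 6 + 6 = 12)
Q(W) = 12
Z(107)/(-39484) + 10848/Q(148) = -52/(-39484) + 10848/12 = -52*(-1/39484) + 10848*(1/12) = 13/9871 + 904 = 8923397/9871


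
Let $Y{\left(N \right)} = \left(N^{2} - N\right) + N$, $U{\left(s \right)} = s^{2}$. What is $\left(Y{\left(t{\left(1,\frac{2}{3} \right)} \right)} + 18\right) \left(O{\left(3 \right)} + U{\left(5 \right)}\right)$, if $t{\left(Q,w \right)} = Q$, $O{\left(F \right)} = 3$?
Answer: $532$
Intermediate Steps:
$Y{\left(N \right)} = N^{2}$
$\left(Y{\left(t{\left(1,\frac{2}{3} \right)} \right)} + 18\right) \left(O{\left(3 \right)} + U{\left(5 \right)}\right) = \left(1^{2} + 18\right) \left(3 + 5^{2}\right) = \left(1 + 18\right) \left(3 + 25\right) = 19 \cdot 28 = 532$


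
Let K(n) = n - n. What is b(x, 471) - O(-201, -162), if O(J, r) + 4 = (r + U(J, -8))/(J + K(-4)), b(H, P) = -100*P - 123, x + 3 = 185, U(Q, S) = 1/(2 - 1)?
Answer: -9491180/201 ≈ -47220.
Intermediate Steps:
U(Q, S) = 1 (U(Q, S) = 1/1 = 1)
x = 182 (x = -3 + 185 = 182)
K(n) = 0
b(H, P) = -123 - 100*P
O(J, r) = -4 + (1 + r)/J (O(J, r) = -4 + (r + 1)/(J + 0) = -4 + (1 + r)/J)
b(x, 471) - O(-201, -162) = (-123 - 100*471) - (1 - 162 - 4*(-201))/(-201) = (-123 - 47100) - (-1)*(1 - 162 + 804)/201 = -47223 - (-1)*643/201 = -47223 - 1*(-643/201) = -47223 + 643/201 = -9491180/201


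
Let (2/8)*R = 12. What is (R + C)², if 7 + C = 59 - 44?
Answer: 3136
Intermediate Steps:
R = 48 (R = 4*12 = 48)
C = 8 (C = -7 + (59 - 44) = -7 + 15 = 8)
(R + C)² = (48 + 8)² = 56² = 3136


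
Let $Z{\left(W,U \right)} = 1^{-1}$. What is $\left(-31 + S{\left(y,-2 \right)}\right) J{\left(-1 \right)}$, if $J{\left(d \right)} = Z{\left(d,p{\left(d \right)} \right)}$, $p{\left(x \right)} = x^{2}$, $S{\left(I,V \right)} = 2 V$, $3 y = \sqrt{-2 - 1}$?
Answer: $-35$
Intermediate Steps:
$y = \frac{i \sqrt{3}}{3}$ ($y = \frac{\sqrt{-2 - 1}}{3} = \frac{\sqrt{-3}}{3} = \frac{i \sqrt{3}}{3} \approx 0.57735 i$)
$Z{\left(W,U \right)} = 1$
$J{\left(d \right)} = 1$
$\left(-31 + S{\left(y,-2 \right)}\right) J{\left(-1 \right)} = \left(-31 + 2 \left(-2\right)\right) 1 = \left(-31 - 4\right) 1 = \left(-35\right) 1 = -35$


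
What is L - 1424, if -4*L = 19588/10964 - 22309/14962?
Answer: -233609875977/164043368 ≈ -1424.1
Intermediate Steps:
L = -12119945/164043368 (L = -(19588/10964 - 22309/14962)/4 = -(19588*(1/10964) - 22309*1/14962)/4 = -(4897/2741 - 22309/14962)/4 = -¼*12119945/41010842 = -12119945/164043368 ≈ -0.073883)
L - 1424 = -12119945/164043368 - 1424 = -233609875977/164043368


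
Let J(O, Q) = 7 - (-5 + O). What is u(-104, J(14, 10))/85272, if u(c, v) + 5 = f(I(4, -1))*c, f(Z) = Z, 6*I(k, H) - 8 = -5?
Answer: -1/1496 ≈ -0.00066845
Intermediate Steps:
I(k, H) = 1/2 (I(k, H) = 4/3 + (1/6)*(-5) = 4/3 - 5/6 = 1/2)
J(O, Q) = 12 - O (J(O, Q) = 7 + (5 - O) = 12 - O)
u(c, v) = -5 + c/2
u(-104, J(14, 10))/85272 = (-5 + (1/2)*(-104))/85272 = (-5 - 52)*(1/85272) = -57*1/85272 = -1/1496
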